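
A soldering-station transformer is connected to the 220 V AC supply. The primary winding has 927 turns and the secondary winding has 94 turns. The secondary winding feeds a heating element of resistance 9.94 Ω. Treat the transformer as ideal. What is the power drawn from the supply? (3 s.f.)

P ≈ 50.1 W

V_s = V_p × N_s/N_p = 220 × 94/927 = 22.309 V.
I_s = V_s/R = 22.309/9.94 = 2.2443 A.
I_p = I_s × N_s/N_p = 2.2443 × 94/927 = 0.22758 A.
P = V_p I_p = 220 × 0.22758 = 50.1 W.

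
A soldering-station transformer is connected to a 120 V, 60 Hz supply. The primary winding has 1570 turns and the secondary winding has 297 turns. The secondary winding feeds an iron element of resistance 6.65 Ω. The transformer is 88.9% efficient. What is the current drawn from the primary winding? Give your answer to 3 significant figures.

V_s = 120 × 297/1570 = 22.701 V.
I_s = V_s/R = 22.701/6.65 = 3.4136 A.
P_out = V_s I_s = 22.701 × 3.4136 = 77.492 W.
P_in = P_out/η = 77.492/0.889 = 87.167 W.
I_p = P_in/V_p = 87.167/120 = 0.726 A.

I_p ≈ 0.726 A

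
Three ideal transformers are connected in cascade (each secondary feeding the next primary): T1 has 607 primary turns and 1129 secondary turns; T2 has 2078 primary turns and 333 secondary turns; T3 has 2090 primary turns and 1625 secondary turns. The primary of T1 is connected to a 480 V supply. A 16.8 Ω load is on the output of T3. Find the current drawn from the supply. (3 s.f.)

Secondary of T1: V = 480.00 × 1129/607 = 892.78 V.
Secondary of T2: V = 892.78 × 333/2078 = 143.07 V.
Secondary of T3: V = 143.07 × 1625/2090 = 111.24 V.
I_load = 111.24/16.8 = 6.6213 A, so P_out = 111.24 × 6.6213 = 736.54 W.
All ideal ⇒ P_in = P_out, so I_supply = 736.54/480 = 1.53 A.

I_supply ≈ 1.53 A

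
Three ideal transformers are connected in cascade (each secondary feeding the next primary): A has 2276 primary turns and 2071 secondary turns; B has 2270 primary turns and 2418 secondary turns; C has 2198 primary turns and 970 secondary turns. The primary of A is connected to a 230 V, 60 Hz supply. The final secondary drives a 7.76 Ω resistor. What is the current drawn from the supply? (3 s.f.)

Secondary of A: V = 230.00 × 2071/2276 = 209.28 V.
Secondary of B: V = 209.28 × 2418/2270 = 222.93 V.
Secondary of C: V = 222.93 × 970/2198 = 98.381 V.
I_load = 98.381/7.76 = 12.678 A, so P_out = 98.381 × 12.678 = 1247.3 W.
All ideal ⇒ P_in = P_out, so I_supply = 1247.3/230 = 5.42 A.

I_supply ≈ 5.42 A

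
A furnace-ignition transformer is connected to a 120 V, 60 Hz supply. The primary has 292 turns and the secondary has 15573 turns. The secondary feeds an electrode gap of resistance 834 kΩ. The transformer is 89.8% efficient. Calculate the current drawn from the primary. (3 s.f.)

V_s = 120 × 15573/292 = 6399.9 V.
I_s = V_s/R = 6399.9/834000 = 0.0076737 A.
P_out = V_s I_s = 6399.9 × 0.0076737 = 49.111 W.
P_in = P_out/η = 49.111/0.898 = 54.689 W.
I_p = P_in/V_p = 54.689/120 = 0.456 A.

I_p ≈ 0.456 A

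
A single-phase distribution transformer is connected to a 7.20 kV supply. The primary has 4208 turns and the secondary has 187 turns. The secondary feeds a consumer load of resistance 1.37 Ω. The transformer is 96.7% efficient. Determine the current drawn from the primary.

I_p ≈ 10.7 A

V_s = 7200 × 187/4208 = 319.96 V.
I_s = V_s/R = 319.96/1.37 = 233.55 A.
P_out = V_s I_s = 319.96 × 233.55 = 74727 W.
P_in = P_out/η = 74727/0.967 = 77277 W.
I_p = P_in/V_p = 77277/7200 = 10.7 A.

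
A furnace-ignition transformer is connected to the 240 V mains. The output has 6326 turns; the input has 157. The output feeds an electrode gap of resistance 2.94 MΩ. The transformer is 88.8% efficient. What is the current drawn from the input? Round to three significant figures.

I_in ≈ 0.149 A

V_out = 240 × 6326/157 = 9670.3 V.
I_out = V_out/R = 9670.3/(2.94×10^6) = 0.0032892 A.
P_out = V_out I_out = 9670.3 × 0.0032892 = 31.808 W.
P_in = P_out/η = 31.808/0.888 = 35.820 W.
I_in = P_in/V_in = 35.820/240 = 0.149 A.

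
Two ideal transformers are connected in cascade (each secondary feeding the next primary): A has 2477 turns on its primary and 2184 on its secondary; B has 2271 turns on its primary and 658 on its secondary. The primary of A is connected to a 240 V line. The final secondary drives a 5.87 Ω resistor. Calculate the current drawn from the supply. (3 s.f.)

I_supply ≈ 2.67 A

After A: V = 240.00 × 2184/2477 = 211.61 V.
After B: V = 211.61 × 658/2271 = 61.312 V.
I_load = 61.312/5.87 = 10.445 A, so P_out = 61.312 × 10.445 = 640.41 W.
All ideal ⇒ P_in = P_out, so I_supply = 640.41/240 = 2.67 A.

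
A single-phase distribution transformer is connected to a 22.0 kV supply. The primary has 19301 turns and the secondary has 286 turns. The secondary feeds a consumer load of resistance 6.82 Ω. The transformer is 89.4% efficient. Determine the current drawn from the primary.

V_s = 22000 × 286/19301 = 325.99 V.
I_s = V_s/R = 325.99/6.82 = 47.800 A.
P_out = V_s I_s = 325.99 × 47.800 = 15582 W.
P_in = P_out/η = 15582/0.894 = 17430 W.
I_p = P_in/V_p = 17430/22000 = 0.792 A.

I_p ≈ 0.792 A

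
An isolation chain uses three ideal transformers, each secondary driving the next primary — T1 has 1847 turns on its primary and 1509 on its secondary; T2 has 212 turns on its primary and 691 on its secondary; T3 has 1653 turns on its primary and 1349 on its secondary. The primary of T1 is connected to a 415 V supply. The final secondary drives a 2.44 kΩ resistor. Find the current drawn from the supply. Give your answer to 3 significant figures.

I_supply ≈ 0.803 A

Secondary of T1: V = 415.00 × 1509/1847 = 339.06 V.
Secondary of T2: V = 339.06 × 691/212 = 1105.1 V.
Secondary of T3: V = 1105.1 × 1349/1653 = 901.89 V.
I_load = 901.89/2440 = 0.36963 A, so P_out = 901.89 × 0.36963 = 333.36 W.
All ideal ⇒ P_in = P_out, so I_supply = 333.36/415 = 0.803 A.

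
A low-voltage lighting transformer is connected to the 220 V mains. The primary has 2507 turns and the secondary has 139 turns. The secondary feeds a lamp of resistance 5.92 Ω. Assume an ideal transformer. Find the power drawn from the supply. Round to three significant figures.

P ≈ 25.1 W

V_s = V_p × N_s/N_p = 220 × 139/2507 = 12.198 V.
I_s = V_s/R = 12.198/5.92 = 2.0604 A.
I_p = I_s × N_s/N_p = 2.0604 × 139/2507 = 0.11424 A.
P = V_p I_p = 220 × 0.11424 = 25.1 W.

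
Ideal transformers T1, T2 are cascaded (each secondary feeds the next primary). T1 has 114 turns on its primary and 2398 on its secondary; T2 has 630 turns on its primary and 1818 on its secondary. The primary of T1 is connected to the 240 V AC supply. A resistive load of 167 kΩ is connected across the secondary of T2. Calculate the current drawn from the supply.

Secondary of T1: V = 240.00 × 2398/114 = 5048.4 V.
Secondary of T2: V = 5048.4 × 1818/630 = 14568 V.
I_load = 14568/167000 = 0.087235 A, so P_out = 14568 × 0.087235 = 1270.9 W.
All ideal ⇒ P_in = P_out, so I_supply = 1270.9/240 = 5.30 A.

I_supply ≈ 5.30 A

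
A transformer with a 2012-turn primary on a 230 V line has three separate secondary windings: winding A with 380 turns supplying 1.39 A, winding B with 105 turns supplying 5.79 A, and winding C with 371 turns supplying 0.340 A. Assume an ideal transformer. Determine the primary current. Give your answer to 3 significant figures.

I_p ≈ 0.627 A

V_A = 230 × 380/2012 = 43.439 V; V_B = 230 × 105/2012 = 12.003 V; V_C = 230 × 371/2012 = 42.411 V.
P_out = V_A I_A + V_B I_B + V_C I_C = 43.439×1.39 + 12.003×5.79 + 42.411×0.340 = 60.381 + 69.497 + 14.420 = 144.30 W.
Ideal ⇒ P_in = P_out, so I_p = P_out/V_p = 144.30/230 = 0.627 A.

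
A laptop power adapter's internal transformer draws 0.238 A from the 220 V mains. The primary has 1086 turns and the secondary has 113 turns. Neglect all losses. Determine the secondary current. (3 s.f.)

I_s ≈ 2.29 A

I_s/I_p = N_p/N_s, so I_s = 0.238 × 1086/113 = 2.29 A.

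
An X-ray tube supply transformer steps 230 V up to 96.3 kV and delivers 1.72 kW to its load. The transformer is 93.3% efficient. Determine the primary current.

I_p ≈ 8.02 A

P_in = P_out/η = 1720/0.933 = 1843.5 W.
I_p = P_in/V_p = 1843.5/230 = 8.02 A.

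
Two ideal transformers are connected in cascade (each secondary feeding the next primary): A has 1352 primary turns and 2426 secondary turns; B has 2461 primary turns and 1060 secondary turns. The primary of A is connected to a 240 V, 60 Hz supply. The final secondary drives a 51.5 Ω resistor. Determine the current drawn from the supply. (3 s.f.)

After A: V = 240.00 × 2426/1352 = 430.65 V.
After B: V = 430.65 × 1060/2461 = 185.49 V.
I_load = 185.49/51.5 = 3.6017 A, so P_out = 185.49 × 3.6017 = 668.09 W.
All ideal ⇒ P_in = P_out, so I_supply = 668.09/240 = 2.78 A.

I_supply ≈ 2.78 A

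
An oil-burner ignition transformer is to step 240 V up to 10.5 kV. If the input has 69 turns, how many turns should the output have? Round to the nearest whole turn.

N_out = 3019 turns

N_out/N_in = V_out/V_in, so N_out = 69 × 10500/240 = 3018.8 ≈ 3019 turns.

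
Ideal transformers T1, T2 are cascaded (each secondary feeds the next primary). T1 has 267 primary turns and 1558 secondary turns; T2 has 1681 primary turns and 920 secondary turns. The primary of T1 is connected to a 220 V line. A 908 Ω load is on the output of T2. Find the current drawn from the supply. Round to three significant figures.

Secondary of T1: V = 220.00 × 1558/267 = 1283.7 V.
Secondary of T2: V = 1283.7 × 920/1681 = 702.59 V.
I_load = 702.59/908 = 0.77377 A, so P_out = 702.59 × 0.77377 = 543.64 W.
All ideal ⇒ P_in = P_out, so I_supply = 543.64/220 = 2.47 A.

I_supply ≈ 2.47 A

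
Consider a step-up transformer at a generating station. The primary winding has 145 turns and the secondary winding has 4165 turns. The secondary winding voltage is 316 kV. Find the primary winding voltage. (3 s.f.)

V_p ≈ 11000 V

V_p/V_s = N_p/N_s, so V_p = 316000 × 145/4165 = 11000 V.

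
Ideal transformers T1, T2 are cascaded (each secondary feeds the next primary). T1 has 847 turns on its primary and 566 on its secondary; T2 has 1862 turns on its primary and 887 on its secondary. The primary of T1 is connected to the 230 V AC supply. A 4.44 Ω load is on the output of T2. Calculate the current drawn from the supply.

I_supply ≈ 5.25 A

After T1: V = 230.00 × 566/847 = 153.70 V.
After T2: V = 153.70 × 887/1862 = 73.216 V.
I_load = 73.216/4.44 = 16.490 A, so P_out = 73.216 × 16.490 = 1207.3 W.
All ideal ⇒ P_in = P_out, so I_supply = 1207.3/230 = 5.25 A.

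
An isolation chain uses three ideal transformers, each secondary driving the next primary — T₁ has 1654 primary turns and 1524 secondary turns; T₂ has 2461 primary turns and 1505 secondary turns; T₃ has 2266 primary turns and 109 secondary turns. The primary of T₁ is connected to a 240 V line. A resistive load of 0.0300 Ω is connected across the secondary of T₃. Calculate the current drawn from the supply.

After T₁: V = 240.00 × 1524/1654 = 221.14 V.
After T₂: V = 221.14 × 1505/2461 = 135.23 V.
After T₃: V = 135.23 × 109/2266 = 6.5051 V.
I_load = 6.5051/0.0300 = 216.84 A, so P_out = 6.5051 × 216.84 = 1410.5 W.
All ideal ⇒ P_in = P_out, so I_supply = 1410.5/240 = 5.88 A.

I_supply ≈ 5.88 A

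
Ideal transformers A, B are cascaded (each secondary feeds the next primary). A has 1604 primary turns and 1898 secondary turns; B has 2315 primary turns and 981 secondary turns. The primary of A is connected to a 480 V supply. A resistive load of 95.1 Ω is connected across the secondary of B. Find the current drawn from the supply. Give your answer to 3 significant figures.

I_supply ≈ 1.27 A

After A: V = 480.00 × 1898/1604 = 567.98 V.
After B: V = 567.98 × 981/2315 = 240.69 V.
I_load = 240.69/95.1 = 2.5309 A, so P_out = 240.69 × 2.5309 = 609.15 W.
All ideal ⇒ P_in = P_out, so I_supply = 609.15/480 = 1.27 A.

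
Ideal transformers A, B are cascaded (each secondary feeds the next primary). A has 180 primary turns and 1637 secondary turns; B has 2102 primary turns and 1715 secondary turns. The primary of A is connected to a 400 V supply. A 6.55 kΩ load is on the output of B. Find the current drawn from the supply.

I_supply ≈ 3.36 A

Secondary of A: V = 400.00 × 1637/180 = 3637.8 V.
Secondary of B: V = 3637.8 × 1715/2102 = 2968.0 V.
I_load = 2968.0/6550 = 0.45313 A, so P_out = 2968.0 × 0.45313 = 1344.9 W.
All ideal ⇒ P_in = P_out, so I_supply = 1344.9/400 = 3.36 A.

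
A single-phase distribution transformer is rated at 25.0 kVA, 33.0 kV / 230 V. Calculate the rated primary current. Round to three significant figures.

I_p ≈ 0.758 A

I_p = S/V_p = 25000/33000 = 0.758 A.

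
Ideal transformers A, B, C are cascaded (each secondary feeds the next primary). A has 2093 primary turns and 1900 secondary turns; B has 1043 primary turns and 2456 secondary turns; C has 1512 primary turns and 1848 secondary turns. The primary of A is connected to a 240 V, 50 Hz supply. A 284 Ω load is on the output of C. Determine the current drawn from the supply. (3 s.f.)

I_supply ≈ 5.77 A

After A: V = 240.00 × 1900/2093 = 217.87 V.
After B: V = 217.87 × 2456/1043 = 513.03 V.
After C: V = 513.03 × 1848/1512 = 627.03 V.
I_load = 627.03/284 = 2.2079 A, so P_out = 627.03 × 2.2079 = 1384.4 W.
All ideal ⇒ P_in = P_out, so I_supply = 1384.4/240 = 5.77 A.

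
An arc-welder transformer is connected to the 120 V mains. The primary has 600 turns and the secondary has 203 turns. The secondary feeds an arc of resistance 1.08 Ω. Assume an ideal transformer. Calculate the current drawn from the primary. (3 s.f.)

V_s = V_p × N_s/N_p = 120 × 203/600 = 40.600 V.
I_s = V_s/R = 40.600/1.08 = 37.593 A.
For an ideal transformer I_p N_p = I_s N_s, so I_p = 37.593 × 203/600 = 12.7 A.

I_p ≈ 12.7 A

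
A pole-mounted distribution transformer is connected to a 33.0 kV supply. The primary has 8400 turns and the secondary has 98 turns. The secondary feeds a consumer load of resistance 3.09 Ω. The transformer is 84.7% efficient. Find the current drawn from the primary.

V_s = 33000 × 98/8400 = 385.00 V.
I_s = V_s/R = 385.00/3.09 = 124.60 A.
P_out = V_s I_s = 385.00 × 124.60 = 47969 W.
P_in = P_out/η = 47969/0.847 = 56634 W.
I_p = P_in/V_p = 56634/33000 = 1.72 A.

I_p ≈ 1.72 A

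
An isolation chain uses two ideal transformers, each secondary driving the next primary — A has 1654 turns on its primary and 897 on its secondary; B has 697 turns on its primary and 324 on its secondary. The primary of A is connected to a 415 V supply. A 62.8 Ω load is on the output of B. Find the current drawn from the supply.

After A: V = 415.00 × 897/1654 = 225.06 V.
After B: V = 225.06 × 324/697 = 104.62 V.
I_load = 104.62/62.8 = 1.6659 A, so P_out = 104.62 × 1.6659 = 174.29 W.
All ideal ⇒ P_in = P_out, so I_supply = 174.29/415 = 0.420 A.

I_supply ≈ 0.420 A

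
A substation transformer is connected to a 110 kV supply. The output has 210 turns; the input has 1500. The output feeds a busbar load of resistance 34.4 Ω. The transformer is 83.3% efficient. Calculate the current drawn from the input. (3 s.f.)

V_out = 110000 × 210/1500 = 15400 V.
I_out = V_out/R = 15400/34.4 = 447.67 A.
P_out = V_out I_out = 15400 × 447.67 = 6.8942×10^6 W.
P_in = P_out/η = 6.8942×10^6/0.833 = 8.2763×10^6 W.
I_in = P_in/V_in = 8.2763×10^6/110000 = 75.2 A.

I_in ≈ 75.2 A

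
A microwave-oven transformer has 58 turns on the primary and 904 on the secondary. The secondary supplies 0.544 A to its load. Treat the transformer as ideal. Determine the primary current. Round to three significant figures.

For an ideal transformer I_p/I_s = N_s/N_p, so I_p = 0.544 × 904/58 = 8.48 A.

I_p ≈ 8.48 A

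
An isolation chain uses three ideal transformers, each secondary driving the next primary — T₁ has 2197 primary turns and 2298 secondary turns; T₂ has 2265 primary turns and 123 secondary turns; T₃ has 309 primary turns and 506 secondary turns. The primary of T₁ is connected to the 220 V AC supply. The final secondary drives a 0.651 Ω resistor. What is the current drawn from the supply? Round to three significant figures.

Secondary of T₁: V = 220.00 × 2298/2197 = 230.11 V.
Secondary of T₂: V = 230.11 × 123/2265 = 12.496 V.
Secondary of T₃: V = 12.496 × 506/309 = 20.463 V.
I_load = 20.463/0.651 = 31.433 A, so P_out = 20.463 × 31.433 = 643.22 W.
All ideal ⇒ P_in = P_out, so I_supply = 643.22/220 = 2.92 A.

I_supply ≈ 2.92 A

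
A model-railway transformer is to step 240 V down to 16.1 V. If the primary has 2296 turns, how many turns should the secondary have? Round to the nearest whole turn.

N_s/N_p = V_s/V_p, so N_s = 2296 × 16.1/240 = 154.0 ≈ 154 turns.

N_s = 154 turns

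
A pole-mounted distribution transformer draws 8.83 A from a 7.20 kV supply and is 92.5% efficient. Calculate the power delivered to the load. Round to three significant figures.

P_out ≈ 58800 W

P_in = V_p I_p = 7200 × 8.83 = 63576 W.
P_out = η P_in = 0.925 × 63576 = 58800 W.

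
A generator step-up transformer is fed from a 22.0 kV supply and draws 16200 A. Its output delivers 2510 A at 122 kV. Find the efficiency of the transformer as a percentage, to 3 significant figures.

η ≈ 85.9%

P_in = 22000 × 16200 = 3.56400×10^8 W.
P_out = 122000 × 2510 = 3.06220×10^8 W.
η = P_out/P_in = 3.06220×10^8/(3.56400×10^8) = 0.859.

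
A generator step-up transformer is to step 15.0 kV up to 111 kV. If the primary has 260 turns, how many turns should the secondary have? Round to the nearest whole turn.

N_s = 1924 turns

N_s/N_p = V_s/V_p, so N_s = 260 × 111000/15000 = 1924.0 ≈ 1924 turns.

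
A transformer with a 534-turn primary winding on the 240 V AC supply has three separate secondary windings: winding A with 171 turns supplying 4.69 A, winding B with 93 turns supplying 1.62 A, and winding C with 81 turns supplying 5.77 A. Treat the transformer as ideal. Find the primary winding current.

V_A = 240 × 171/534 = 76.854 V; V_B = 240 × 93/534 = 41.798 V; V_C = 240 × 81/534 = 36.404 V.
P_out = V_A I_A + V_B I_B + V_C I_C = 76.854×4.69 + 41.798×1.62 + 36.404×5.77 = 360.44 + 67.712 + 210.05 = 638.21 W.
Ideal ⇒ P_in = P_out, so I_p = P_out/V_p = 638.21/240 = 2.66 A.

I_p ≈ 2.66 A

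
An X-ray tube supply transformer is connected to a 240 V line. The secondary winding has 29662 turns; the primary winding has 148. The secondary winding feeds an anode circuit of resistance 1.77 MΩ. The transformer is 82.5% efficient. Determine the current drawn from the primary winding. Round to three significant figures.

V_s = 240 × 29662/148 = 48101 V.
I_s = V_s/R = 48101/(1.77×10^6) = 0.027175 A.
P_out = V_s I_s = 48101 × 0.027175 = 1307.2 W.
P_in = P_out/η = 1307.2/0.825 = 1584.4 W.
I_p = P_in/V_p = 1584.4/240 = 6.60 A.

I_p ≈ 6.60 A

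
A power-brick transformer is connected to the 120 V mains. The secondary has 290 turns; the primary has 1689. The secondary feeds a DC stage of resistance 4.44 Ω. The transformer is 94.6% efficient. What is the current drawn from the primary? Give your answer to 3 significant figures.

I_p ≈ 0.842 A

V_s = 120 × 290/1689 = 20.604 V.
I_s = V_s/R = 20.604/4.44 = 4.6405 A.
P_out = V_s I_s = 20.604 × 4.6405 = 95.613 W.
P_in = P_out/η = 95.613/0.946 = 101.07 W.
I_p = P_in/V_p = 101.07/120 = 0.842 A.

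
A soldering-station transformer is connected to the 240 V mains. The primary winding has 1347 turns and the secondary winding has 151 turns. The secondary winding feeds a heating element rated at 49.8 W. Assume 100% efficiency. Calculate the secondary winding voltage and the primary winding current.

V_s = V_p × N_s/N_p = 240 × 151/1347 = 26.904 V.
I_s = P/V_s = 49.8/26.904 = 1.8510 A.
I_p = I_s × N_s/N_p = 1.8510 × 151/1347 = 0.207 A.

V_s ≈ 26.9 V, I_p ≈ 0.207 A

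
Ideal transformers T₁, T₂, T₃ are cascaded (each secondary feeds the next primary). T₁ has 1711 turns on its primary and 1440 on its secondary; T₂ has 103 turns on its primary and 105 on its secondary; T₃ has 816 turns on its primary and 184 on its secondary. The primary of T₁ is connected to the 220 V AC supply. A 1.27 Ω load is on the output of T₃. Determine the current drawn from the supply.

I_supply ≈ 6.48 A

Secondary of T₁: V = 220.00 × 1440/1711 = 185.15 V.
Secondary of T₂: V = 185.15 × 105/103 = 188.75 V.
Secondary of T₃: V = 188.75 × 184/816 = 42.561 V.
I_load = 42.561/1.27 = 33.513 A, so P_out = 42.561 × 33.513 = 1426.3 W.
All ideal ⇒ P_in = P_out, so I_supply = 1426.3/220 = 6.48 A.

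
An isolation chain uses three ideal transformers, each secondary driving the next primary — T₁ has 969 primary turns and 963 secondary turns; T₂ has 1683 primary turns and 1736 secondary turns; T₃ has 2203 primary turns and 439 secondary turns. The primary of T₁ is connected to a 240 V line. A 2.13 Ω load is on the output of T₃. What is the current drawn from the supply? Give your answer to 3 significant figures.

After T₁: V = 240.00 × 963/969 = 238.51 V.
After T₂: V = 238.51 × 1736/1683 = 246.03 V.
After T₃: V = 246.03 × 439/2203 = 49.026 V.
I_load = 49.026/2.13 = 23.017 A, so P_out = 49.026 × 23.017 = 1128.4 W.
All ideal ⇒ P_in = P_out, so I_supply = 1128.4/240 = 4.70 A.

I_supply ≈ 4.70 A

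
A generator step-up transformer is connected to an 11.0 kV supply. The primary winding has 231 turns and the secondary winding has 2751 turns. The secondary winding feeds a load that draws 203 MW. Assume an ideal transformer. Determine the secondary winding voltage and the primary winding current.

V_s ≈ 131000 V, I_p ≈ 18500 A

V_s = V_p × N_s/N_p = 11000 × 2751/231 = 131000 V.
I_s = P/V_s = 2.03×10^8/131000 = 1549.6 A.
I_p = I_s × N_s/N_p = 1549.6 × 2751/231 = 18500 A.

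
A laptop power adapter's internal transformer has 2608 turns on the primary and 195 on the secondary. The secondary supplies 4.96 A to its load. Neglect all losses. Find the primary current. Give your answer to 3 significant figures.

For an ideal transformer I_p/I_s = N_s/N_p, so I_p = 4.96 × 195/2608 = 0.371 A.

I_p ≈ 0.371 A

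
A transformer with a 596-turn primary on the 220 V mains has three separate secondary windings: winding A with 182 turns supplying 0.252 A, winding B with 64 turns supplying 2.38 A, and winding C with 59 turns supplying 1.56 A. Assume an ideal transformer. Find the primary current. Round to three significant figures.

I_p ≈ 0.487 A

V_A = 220 × 182/596 = 67.181 V; V_B = 220 × 64/596 = 23.624 V; V_C = 220 × 59/596 = 21.779 V.
P_out = V_A I_A + V_B I_B + V_C I_C = 67.181×0.252 + 23.624×2.38 + 21.779×1.56 = 16.930 + 56.226 + 33.974 = 107.13 W.
Ideal ⇒ P_in = P_out, so I_p = P_out/V_p = 107.13/220 = 0.487 A.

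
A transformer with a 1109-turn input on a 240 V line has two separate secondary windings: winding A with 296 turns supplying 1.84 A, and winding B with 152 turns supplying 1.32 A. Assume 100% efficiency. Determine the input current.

V_A = 240 × 296/1109 = 64.058 V; V_B = 240 × 152/1109 = 32.894 V.
P_out = V_A I_A + V_B I_B = 64.058×1.84 + 32.894×1.32 = 117.87 + 43.421 = 161.29 W.
Ideal ⇒ P_in = P_out, so I_in = P_out/V_in = 161.29/240 = 0.672 A.

I_in ≈ 0.672 A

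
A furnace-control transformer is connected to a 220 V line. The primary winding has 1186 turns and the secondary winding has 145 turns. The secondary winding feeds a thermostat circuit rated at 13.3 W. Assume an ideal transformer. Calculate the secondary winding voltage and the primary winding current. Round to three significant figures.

V_s = V_p × N_s/N_p = 220 × 145/1186 = 26.897 V.
I_s = P/V_s = 13.3/26.897 = 0.49448 A.
I_p = I_s × N_s/N_p = 0.49448 × 145/1186 = 0.0605 A.

V_s ≈ 26.9 V, I_p ≈ 0.0605 A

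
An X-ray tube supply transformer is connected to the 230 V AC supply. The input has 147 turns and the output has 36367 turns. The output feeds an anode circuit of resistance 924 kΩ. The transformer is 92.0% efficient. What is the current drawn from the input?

V_out = 230 × 36367/147 = 56901 V.
I_out = V_out/R = 56901/924000 = 0.061581 A.
P_out = V_out I_out = 56901 × 0.061581 = 3504.0 W.
P_in = P_out/η = 3504.0/0.920 = 3808.7 W.
I_in = P_in/V_in = 3808.7/230 = 16.6 A.

I_in ≈ 16.6 A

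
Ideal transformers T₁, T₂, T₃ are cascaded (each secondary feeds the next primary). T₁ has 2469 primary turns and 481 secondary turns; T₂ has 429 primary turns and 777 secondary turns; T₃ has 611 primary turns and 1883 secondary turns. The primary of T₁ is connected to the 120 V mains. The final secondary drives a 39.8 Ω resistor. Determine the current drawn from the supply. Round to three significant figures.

Secondary of T₁: V = 120.00 × 481/2469 = 23.378 V.
Secondary of T₂: V = 23.378 × 777/429 = 42.342 V.
Secondary of T₃: V = 42.342 × 1883/611 = 130.49 V.
I_load = 130.49/39.8 = 3.2786 A, so P_out = 130.49 × 3.2786 = 427.83 W.
All ideal ⇒ P_in = P_out, so I_supply = 427.83/120 = 3.57 A.

I_supply ≈ 3.57 A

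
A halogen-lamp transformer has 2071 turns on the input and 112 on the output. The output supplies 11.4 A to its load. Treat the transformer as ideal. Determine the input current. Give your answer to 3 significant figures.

I_in ≈ 0.617 A

For an ideal transformer I_in/I_out = N_out/N_in, so I_in = 11.4 × 112/2071 = 0.617 A.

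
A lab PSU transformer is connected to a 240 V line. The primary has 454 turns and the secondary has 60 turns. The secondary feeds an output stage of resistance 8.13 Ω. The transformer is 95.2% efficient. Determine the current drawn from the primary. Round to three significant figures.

I_p ≈ 0.542 A

V_s = 240 × 60/454 = 31.718 V.
I_s = V_s/R = 31.718/8.13 = 3.9014 A.
P_out = V_s I_s = 31.718 × 3.9014 = 123.74 W.
P_in = P_out/η = 123.74/0.952 = 129.98 W.
I_p = P_in/V_p = 129.98/240 = 0.542 A.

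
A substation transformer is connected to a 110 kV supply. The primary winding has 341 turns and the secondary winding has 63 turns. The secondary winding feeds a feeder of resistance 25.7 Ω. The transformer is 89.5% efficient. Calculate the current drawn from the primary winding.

I_p ≈ 163 A

V_s = 110000 × 63/341 = 20323 V.
I_s = V_s/R = 20323/25.7 = 790.76 A.
P_out = V_s I_s = 20323 × 790.76 = 1.6070×10^7 W.
P_in = P_out/η = 1.6070×10^7/0.895 = 1.7956×10^7 W.
I_p = P_in/V_p = 1.7956×10^7/110000 = 163 A.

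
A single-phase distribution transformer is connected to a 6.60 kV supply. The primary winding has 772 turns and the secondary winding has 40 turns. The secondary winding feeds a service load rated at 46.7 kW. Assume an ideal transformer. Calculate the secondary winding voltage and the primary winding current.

V_s ≈ 342 V, I_p ≈ 7.08 A

V_s = V_p × N_s/N_p = 6600 × 40/772 = 341.97 V.
I_s = P/V_s = 46700/341.97 = 136.56 A.
I_p = I_s × N_s/N_p = 136.56 × 40/772 = 7.08 A.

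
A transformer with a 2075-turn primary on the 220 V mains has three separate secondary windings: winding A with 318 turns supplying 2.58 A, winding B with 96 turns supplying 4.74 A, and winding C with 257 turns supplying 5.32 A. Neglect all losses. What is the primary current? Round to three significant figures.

V_A = 220 × 318/2075 = 33.716 V; V_B = 220 × 96/2075 = 10.178 V; V_C = 220 × 257/2075 = 27.248 V.
P_out = V_A I_A + V_B I_B + V_C I_C = 33.716×2.58 + 10.178×4.74 + 27.248×5.32 = 86.986 + 48.245 + 144.96 = 280.19 W.
Ideal ⇒ P_in = P_out, so I_p = P_out/V_p = 280.19/220 = 1.27 A.

I_p ≈ 1.27 A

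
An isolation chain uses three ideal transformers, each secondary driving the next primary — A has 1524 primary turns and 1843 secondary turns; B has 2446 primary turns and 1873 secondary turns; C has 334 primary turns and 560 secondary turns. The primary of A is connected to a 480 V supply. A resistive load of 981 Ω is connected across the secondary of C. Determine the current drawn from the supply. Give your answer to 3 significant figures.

After A: V = 480.00 × 1843/1524 = 580.47 V.
After B: V = 580.47 × 1873/2446 = 444.49 V.
After C: V = 444.49 × 560/334 = 745.25 V.
I_load = 745.25/981 = 0.75969 A, so P_out = 745.25 × 0.75969 = 566.16 W.
All ideal ⇒ P_in = P_out, so I_supply = 566.16/480 = 1.18 A.

I_supply ≈ 1.18 A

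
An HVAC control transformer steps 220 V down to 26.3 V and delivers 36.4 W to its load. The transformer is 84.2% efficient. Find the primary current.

P_in = P_out/η = 36.4/0.842 = 43.230 W.
I_p = P_in/V_p = 43.230/220 = 0.197 A.

I_p ≈ 0.197 A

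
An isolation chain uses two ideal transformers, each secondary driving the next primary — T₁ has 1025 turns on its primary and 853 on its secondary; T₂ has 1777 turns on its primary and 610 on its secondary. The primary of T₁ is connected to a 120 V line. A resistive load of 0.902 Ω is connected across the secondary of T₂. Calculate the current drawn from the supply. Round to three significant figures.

Secondary of T₁: V = 120.00 × 853/1025 = 99.863 V.
Secondary of T₂: V = 99.863 × 610/1777 = 34.281 V.
I_load = 34.281/0.902 = 38.005 A, so P_out = 34.281 × 38.005 = 1302.8 W.
All ideal ⇒ P_in = P_out, so I_supply = 1302.8/120 = 10.9 A.

I_supply ≈ 10.9 A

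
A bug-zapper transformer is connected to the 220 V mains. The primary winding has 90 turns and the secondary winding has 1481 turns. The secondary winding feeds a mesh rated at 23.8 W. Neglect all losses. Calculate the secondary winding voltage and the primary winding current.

V_s = V_p × N_s/N_p = 220 × 1481/90 = 3620.2 V.
I_s = P/V_s = 23.8/3620.2 = 0.0065742 A.
I_p = I_s × N_s/N_p = 0.0065742 × 1481/90 = 0.108 A.

V_s ≈ 3620 V, I_p ≈ 0.108 A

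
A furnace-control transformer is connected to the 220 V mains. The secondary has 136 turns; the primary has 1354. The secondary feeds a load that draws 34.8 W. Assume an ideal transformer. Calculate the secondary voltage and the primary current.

V_s = V_p × N_s/N_p = 220 × 136/1354 = 22.097 V.
I_s = P/V_s = 34.8/22.097 = 1.5748 A.
I_p = I_s × N_s/N_p = 1.5748 × 136/1354 = 0.158 A.

V_s ≈ 22.1 V, I_p ≈ 0.158 A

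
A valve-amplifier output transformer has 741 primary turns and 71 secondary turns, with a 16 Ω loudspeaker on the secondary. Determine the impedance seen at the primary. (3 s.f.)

Z_p = (N_p/N_s)² × Z_s = (741/71)² × 16 = 1740 Ω.

Z_p ≈ 1740 Ω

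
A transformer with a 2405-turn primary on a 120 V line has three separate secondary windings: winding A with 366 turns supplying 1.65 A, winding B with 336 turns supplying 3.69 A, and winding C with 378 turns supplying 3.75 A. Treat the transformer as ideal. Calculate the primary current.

I_p ≈ 1.36 A

V_A = 120 × 366/2405 = 18.262 V; V_B = 120 × 336/2405 = 16.765 V; V_C = 120 × 378/2405 = 18.861 V.
P_out = V_A I_A + V_B I_B + V_C I_C = 18.262×1.65 + 16.765×3.69 + 18.861×3.75 = 30.132 + 61.863 + 70.728 = 162.72 W.
Ideal ⇒ P_in = P_out, so I_p = P_out/V_p = 162.72/120 = 1.36 A.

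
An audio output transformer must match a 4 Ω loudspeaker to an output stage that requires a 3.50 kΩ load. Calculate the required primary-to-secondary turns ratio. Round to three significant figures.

N_p/N_s ≈ 29.6

Z_p/Z_s = (N_p/N_s)², so N_p/N_s = √(3500/4) = √875 = 29.6.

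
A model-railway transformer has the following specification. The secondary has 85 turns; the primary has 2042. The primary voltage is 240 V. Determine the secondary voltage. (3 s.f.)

V_s/V_p = N_s/N_p, so V_s = 240 × 85/2042 = 9.99 V.

V_s ≈ 9.99 V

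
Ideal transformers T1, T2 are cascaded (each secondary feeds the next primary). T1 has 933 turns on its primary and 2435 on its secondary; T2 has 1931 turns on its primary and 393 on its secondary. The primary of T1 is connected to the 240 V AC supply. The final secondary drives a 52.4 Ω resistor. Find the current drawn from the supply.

I_supply ≈ 1.29 A

After T1: V = 240.00 × 2435/933 = 626.37 V.
After T2: V = 626.37 × 393/1931 = 127.48 V.
I_load = 127.48/52.4 = 2.4328 A, so P_out = 127.48 × 2.4328 = 310.13 W.
All ideal ⇒ P_in = P_out, so I_supply = 310.13/240 = 1.29 A.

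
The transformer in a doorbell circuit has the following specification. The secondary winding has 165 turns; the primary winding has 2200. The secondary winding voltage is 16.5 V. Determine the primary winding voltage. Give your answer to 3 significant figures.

V_p ≈ 220 V

V_p/V_s = N_p/N_s, so V_p = 16.5 × 2200/165 = 220 V.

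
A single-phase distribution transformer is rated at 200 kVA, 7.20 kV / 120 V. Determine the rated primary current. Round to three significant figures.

I_p = S/V_p = 200000/7200 = 27.8 A.

I_p ≈ 27.8 A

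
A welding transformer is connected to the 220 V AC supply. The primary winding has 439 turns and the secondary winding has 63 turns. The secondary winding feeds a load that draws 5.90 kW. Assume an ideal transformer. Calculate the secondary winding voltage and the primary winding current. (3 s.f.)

V_s ≈ 31.6 V, I_p ≈ 26.8 A

V_s = V_p × N_s/N_p = 220 × 63/439 = 31.572 V.
I_s = P/V_s = 5900/31.572 = 186.88 A.
I_p = I_s × N_s/N_p = 186.88 × 63/439 = 26.8 A.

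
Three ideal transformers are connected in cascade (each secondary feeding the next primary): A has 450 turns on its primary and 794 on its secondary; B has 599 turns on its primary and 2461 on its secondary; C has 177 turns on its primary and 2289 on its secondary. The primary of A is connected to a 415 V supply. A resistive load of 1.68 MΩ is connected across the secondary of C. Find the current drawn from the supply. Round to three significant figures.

Secondary of A: V = 415.00 × 794/450 = 732.24 V.
Secondary of B: V = 732.24 × 2461/599 = 3008.4 V.
Secondary of C: V = 3008.4 × 2289/177 = 38906 V.
I_load = 38906/(1.68×10^6) = 0.023158 A, so P_out = 38906 × 0.023158 = 900.98 W.
All ideal ⇒ P_in = P_out, so I_supply = 900.98/415 = 2.17 A.

I_supply ≈ 2.17 A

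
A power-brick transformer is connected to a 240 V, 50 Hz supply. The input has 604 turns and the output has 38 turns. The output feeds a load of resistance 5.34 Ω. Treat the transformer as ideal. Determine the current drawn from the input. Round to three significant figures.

V_out = V_in × N_out/N_in = 240 × 38/604 = 15.099 V.
I_out = V_out/R = 15.099/5.34 = 2.8276 A.
For an ideal transformer I_in N_in = I_out N_out, so I_in = 2.8276 × 38/604 = 0.178 A.

I_in ≈ 0.178 A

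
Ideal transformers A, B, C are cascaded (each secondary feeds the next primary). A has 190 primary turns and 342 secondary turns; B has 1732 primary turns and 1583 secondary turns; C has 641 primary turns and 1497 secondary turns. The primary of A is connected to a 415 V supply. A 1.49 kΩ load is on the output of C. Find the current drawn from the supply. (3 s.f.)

I_supply ≈ 4.11 A

After A: V = 415.00 × 342/190 = 747.00 V.
After B: V = 747.00 × 1583/1732 = 682.74 V.
After C: V = 682.74 × 1497/641 = 1594.5 V.
I_load = 1594.5/1490 = 1.0701 A, so P_out = 1594.5 × 1.0701 = 1706.3 W.
All ideal ⇒ P_in = P_out, so I_supply = 1706.3/415 = 4.11 A.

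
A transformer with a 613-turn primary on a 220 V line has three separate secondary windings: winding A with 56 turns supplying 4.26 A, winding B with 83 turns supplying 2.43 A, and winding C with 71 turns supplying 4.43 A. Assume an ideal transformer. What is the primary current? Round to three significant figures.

V_A = 220 × 56/613 = 20.098 V; V_B = 220 × 83/613 = 29.788 V; V_C = 220 × 71/613 = 25.481 V.
P_out = V_A I_A + V_B I_B + V_C I_C = 20.098×4.26 + 29.788×2.43 + 25.481×4.43 = 85.617 + 72.385 + 112.88 = 270.88 W.
Ideal ⇒ P_in = P_out, so I_p = P_out/V_p = 270.88/220 = 1.23 A.

I_p ≈ 1.23 A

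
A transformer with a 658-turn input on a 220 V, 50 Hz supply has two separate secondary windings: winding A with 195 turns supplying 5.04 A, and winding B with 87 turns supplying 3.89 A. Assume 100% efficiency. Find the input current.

I_in ≈ 2.01 A

V_A = 220 × 195/658 = 65.198 V; V_B = 220 × 87/658 = 29.088 V.
P_out = V_A I_A + V_B I_B = 65.198×5.04 + 29.088×3.89 = 328.60 + 113.15 = 441.75 W.
Ideal ⇒ P_in = P_out, so I_in = P_out/V_in = 441.75/220 = 2.01 A.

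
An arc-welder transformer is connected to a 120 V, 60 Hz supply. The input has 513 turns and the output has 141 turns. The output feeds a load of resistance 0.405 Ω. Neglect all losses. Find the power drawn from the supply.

V_out = V_in × N_out/N_in = 120 × 141/513 = 32.982 V.
I_out = V_out/R = 32.982/0.405 = 81.438 A.
I_in = I_out × N_out/N_in = 81.438 × 141/513 = 22.384 A.
P = V_in I_in = 120 × 22.384 = 2690 W.

P ≈ 2690 W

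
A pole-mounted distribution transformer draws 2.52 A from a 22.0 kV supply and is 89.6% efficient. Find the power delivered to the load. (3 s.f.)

P_out ≈ 49700 W

P_in = V_in I_in = 22000 × 2.52 = 55440 W.
P_out = η P_in = 0.896 × 55440 = 49700 W.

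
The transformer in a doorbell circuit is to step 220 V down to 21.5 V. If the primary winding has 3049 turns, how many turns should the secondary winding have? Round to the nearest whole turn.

N_s = 298 turns

N_s/N_p = V_s/V_p, so N_s = 3049 × 21.5/220 = 298.0 ≈ 298 turns.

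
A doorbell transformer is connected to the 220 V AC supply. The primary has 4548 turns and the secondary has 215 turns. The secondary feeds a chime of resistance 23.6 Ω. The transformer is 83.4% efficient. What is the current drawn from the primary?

I_p ≈ 0.0250 A

V_s = 220 × 215/4548 = 10.400 V.
I_s = V_s/R = 10.400/23.6 = 0.44069 A.
P_out = V_s I_s = 10.400 × 0.44069 = 4.5832 W.
P_in = P_out/η = 4.5832/0.834 = 5.4955 W.
I_p = P_in/V_p = 5.4955/220 = 0.0250 A.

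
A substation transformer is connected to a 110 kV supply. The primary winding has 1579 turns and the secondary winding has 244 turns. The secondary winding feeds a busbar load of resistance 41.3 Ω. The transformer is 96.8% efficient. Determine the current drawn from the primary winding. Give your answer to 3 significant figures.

V_s = 110000 × 244/1579 = 16998 V.
I_s = V_s/R = 16998/41.3 = 411.58 A.
P_out = V_s I_s = 16998 × 411.58 = 6.9960×10^6 W.
P_in = P_out/η = 6.9960×10^6/0.968 = 7.2273×10^6 W.
I_p = P_in/V_p = 7.2273×10^6/110000 = 65.7 A.

I_p ≈ 65.7 A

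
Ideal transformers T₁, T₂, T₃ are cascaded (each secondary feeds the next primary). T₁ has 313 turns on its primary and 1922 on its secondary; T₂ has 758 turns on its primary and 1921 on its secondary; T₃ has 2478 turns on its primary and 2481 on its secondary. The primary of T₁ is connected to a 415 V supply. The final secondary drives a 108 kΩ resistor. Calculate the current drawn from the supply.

Secondary of T₁: V = 415.00 × 1922/313 = 2548.3 V.
Secondary of T₂: V = 2548.3 × 1921/758 = 6458.3 V.
Secondary of T₃: V = 6458.3 × 2481/2478 = 6466.1 V.
I_load = 6466.1/108000 = 0.059871 A, so P_out = 6466.1 × 0.059871 = 387.13 W.
All ideal ⇒ P_in = P_out, so I_supply = 387.13/415 = 0.933 A.

I_supply ≈ 0.933 A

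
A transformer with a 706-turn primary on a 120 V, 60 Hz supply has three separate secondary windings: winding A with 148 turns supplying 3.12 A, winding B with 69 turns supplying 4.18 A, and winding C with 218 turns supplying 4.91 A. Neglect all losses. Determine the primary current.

I_p ≈ 2.58 A

V_A = 120 × 148/706 = 25.156 V; V_B = 120 × 69/706 = 11.728 V; V_C = 120 × 218/706 = 37.054 V.
P_out = V_A I_A + V_B I_B + V_C I_C = 25.156×3.12 + 11.728×4.18 + 37.054×4.91 = 78.486 + 49.023 + 181.93 = 309.44 W.
Ideal ⇒ P_in = P_out, so I_p = P_out/V_p = 309.44/120 = 2.58 A.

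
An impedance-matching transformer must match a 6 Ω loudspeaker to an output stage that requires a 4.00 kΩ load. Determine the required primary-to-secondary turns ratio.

Z_p/Z_s = (N_p/N_s)², so N_p/N_s = √(4000/6) = √667 = 25.8.

N_p/N_s ≈ 25.8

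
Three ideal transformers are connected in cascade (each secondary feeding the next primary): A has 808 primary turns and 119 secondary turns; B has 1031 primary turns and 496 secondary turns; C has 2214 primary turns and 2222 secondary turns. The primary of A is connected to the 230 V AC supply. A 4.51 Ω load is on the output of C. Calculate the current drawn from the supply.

After A: V = 230.00 × 119/808 = 33.874 V.
After B: V = 33.874 × 496/1031 = 16.296 V.
After C: V = 16.296 × 2222/2214 = 16.355 V.
I_load = 16.355/4.51 = 3.6264 A, so P_out = 16.355 × 3.6264 = 59.310 W.
All ideal ⇒ P_in = P_out, so I_supply = 59.310/230 = 0.258 A.

I_supply ≈ 0.258 A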